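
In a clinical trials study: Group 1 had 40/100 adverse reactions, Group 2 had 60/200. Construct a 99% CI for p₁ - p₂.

p̂₁ = 0.4, p̂₂ = 0.3. Difference = 0.1. CI = (-0.051, 0.251)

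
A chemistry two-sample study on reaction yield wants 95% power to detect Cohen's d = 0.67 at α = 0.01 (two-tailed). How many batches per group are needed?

z_{α/2} = 2.576, z_β = Φ⁻¹(0.95) = 1.645. For medium effect (d = 0.67): n per group = 2(z_{α/2} + z_β)²/d² = 2(2.576 + 1.645)²/0.67² = 79.4 → 80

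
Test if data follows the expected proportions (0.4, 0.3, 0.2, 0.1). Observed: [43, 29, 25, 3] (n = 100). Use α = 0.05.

Expected: [40.0, 30.0, 20.0, 10.0]. χ² = 6.408. df = 3, critical = 7.815. Fail to reject H₀.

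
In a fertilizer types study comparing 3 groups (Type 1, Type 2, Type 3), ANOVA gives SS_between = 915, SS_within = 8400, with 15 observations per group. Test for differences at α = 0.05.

df_between = 2, df_within = 42. F = MS_between/MS_within = 457.5/200.0 = 2.288. F_crit ≈ 3.22. Fail to reject H₀.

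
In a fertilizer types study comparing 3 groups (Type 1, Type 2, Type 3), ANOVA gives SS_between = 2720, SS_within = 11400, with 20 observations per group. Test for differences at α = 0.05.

df_between = 2, df_within = 57. F = MS_between/MS_within = 1360.0/200.0 = 6.8. F_crit ≈ 3.159. Reject H₀. At least one mean differs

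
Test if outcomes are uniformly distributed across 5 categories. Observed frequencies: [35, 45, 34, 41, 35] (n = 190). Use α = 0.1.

Expected = 38 each. χ² = Σ(O-E)²/E = 2.421. df = 4, critical value = 7.779. Fail to reject H₀.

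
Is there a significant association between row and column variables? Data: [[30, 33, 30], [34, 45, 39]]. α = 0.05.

χ² = 0.312. df = 2, critical = 5.991. Fail to reject H₀. No evidence of dependence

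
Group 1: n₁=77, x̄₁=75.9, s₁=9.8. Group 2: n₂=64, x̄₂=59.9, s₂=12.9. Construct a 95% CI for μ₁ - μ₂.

Difference = 16.0. SE = √(9.8²/77 + 12.9²/64) = 1.961. CI = (12.16, 19.84)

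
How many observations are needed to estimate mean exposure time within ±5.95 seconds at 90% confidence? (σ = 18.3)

n = (z*σ/E)² = (1.645×18.3/5.95)² = 25.6 → n = 26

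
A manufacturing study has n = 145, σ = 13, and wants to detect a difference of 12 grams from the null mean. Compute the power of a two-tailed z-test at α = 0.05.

SE = σ/√n = 13/√145 = 1.08. Non-centrality λ = d/SE = 12/1.08 = 11.115. Power ≈ Φ(λ - z_{α/2}) = Φ(11.115 - 1.96) = Φ(9.155) = 1.0.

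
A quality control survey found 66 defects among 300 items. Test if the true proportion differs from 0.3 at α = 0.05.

p̂ = 0.22, p₀ = 0.3. z = (p̂ - p₀)/√(p₀(1-p₀)/n) = -3.024. Critical: ±1.96. Reject H₀.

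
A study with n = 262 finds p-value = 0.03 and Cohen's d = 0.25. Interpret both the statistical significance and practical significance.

Statistically significant (p = 0.03 < 0.05). Cohen's d = 0.25 indicates a small effect size. Both statistical and practical significance should be considered.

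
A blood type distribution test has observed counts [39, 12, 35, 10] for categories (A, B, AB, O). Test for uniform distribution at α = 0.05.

Expected = 24 each. χ² = Σ(O-E)²/E = 28.583. df = 3, critical value = 7.815. Reject H₀.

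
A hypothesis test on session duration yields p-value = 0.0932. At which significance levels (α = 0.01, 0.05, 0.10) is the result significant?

p = 0.0932. Significant at: α = 0.1.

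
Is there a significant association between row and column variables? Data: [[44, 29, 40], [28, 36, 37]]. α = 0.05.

χ² = 3.765. df = 2, critical = 5.991. Fail to reject H₀. No evidence of dependence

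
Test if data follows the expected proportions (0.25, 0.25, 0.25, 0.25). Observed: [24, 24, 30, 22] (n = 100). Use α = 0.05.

Expected: [25.0, 25.0, 25.0, 25.0]. χ² = 1.44. df = 3, critical = 7.815. Fail to reject H₀.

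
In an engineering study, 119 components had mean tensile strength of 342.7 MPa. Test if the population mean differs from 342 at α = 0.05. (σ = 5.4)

z = (x̄ - μ₀)/(σ/√n) = (342.7 - 342)/(5.4/√119) = 1.414. Critical value: ±1.96. Since |1.414| ≤ 1.96, Fail to reject H₀.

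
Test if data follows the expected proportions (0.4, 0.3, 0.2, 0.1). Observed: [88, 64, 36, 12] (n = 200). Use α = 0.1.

Expected: [80.0, 60.0, 40.0, 20.0]. χ² = 4.667. df = 3, critical = 6.251. Fail to reject H₀.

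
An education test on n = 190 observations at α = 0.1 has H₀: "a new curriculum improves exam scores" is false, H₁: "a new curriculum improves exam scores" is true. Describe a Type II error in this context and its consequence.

Type II error: failing to reject H₀ when it is false — concluding that a new curriculum improves exam scores is not supported when in fact it is. Consequence: keeping the old curriculum when the new one would have helped students.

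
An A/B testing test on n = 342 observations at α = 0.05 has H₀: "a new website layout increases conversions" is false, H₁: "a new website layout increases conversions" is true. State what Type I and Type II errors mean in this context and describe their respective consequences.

Type I (false positive): concluding that a new website layout increases conversions when it is not — rolling out a layout that doesn't actually help — wasted engineering effort. Type II (false negative): failing to conclude that a new website layout increases conversions when it is — discarding a layout that would have improved conversions — lost revenue. Which is costlier depends on domain priorities and is a judgement call rather than a statistical fact.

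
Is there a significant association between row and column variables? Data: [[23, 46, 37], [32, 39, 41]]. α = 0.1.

χ² = 2.091. df = 2, critical = 4.605. Fail to reject H₀. No evidence of dependence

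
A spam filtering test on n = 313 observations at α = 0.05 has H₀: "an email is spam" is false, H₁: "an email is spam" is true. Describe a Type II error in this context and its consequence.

Type II error: failing to reject H₀ when it is false — concluding that an email is spam is not supported when in fact it is. Consequence: a spam email lands in the inbox.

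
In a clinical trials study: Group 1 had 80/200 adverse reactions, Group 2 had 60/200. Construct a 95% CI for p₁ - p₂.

p̂₁ = 0.4, p̂₂ = 0.3. Difference = 0.1. CI = (0.007, 0.193)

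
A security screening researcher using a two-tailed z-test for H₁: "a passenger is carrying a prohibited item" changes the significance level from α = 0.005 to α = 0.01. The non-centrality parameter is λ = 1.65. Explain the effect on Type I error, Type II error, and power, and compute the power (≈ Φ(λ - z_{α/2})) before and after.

Increasing α from 0.005 to 0.01:
• Type I error rate increases (α is the Type I rate by definition).
• Critical value moves from z_{α/2} = 2.807 to 2.576, so power = Φ(λ - z_{α/2}) goes from Φ(1.65 - 2.807) = 0.124 to Φ(1.65 - 2.576) = 0.177.
• Type II error rate β = 1 - power therefore decreases (0.876 → 0.823).
Appropriate when false negatives are costly — here, letting a prohibited item through — security breach.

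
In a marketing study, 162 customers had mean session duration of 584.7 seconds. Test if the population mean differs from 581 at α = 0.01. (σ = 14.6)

z = (x̄ - μ₀)/(σ/√n) = (584.7 - 581)/(14.6/√162) = 3.226. Critical value: ±2.576. Since |3.226| > 2.576, Reject H₀.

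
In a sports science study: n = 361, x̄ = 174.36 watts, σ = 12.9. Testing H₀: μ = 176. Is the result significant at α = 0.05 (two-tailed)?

z = (174.36 - 176)/(12.9/√361) = -2.416. Since |z| > 1.96, significant at α = 0.05.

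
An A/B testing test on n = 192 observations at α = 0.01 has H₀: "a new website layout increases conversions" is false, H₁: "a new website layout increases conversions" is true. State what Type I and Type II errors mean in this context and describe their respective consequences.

Type I (false positive): concluding that a new website layout increases conversions when it is not — rolling out a layout that doesn't actually help — wasted engineering effort. Type II (false negative): failing to conclude that a new website layout increases conversions when it is — discarding a layout that would have improved conversions — lost revenue. Which is costlier depends on domain priorities and is a judgement call rather than a statistical fact.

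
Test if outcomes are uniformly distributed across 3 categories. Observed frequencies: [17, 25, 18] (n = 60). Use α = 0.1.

Expected = 20 each. χ² = Σ(O-E)²/E = 1.9. df = 2, critical value = 4.605. Fail to reject H₀.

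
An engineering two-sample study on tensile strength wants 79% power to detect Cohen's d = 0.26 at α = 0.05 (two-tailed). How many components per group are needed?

z_{α/2} = 1.96, z_β = Φ⁻¹(0.79) = 0.806. For small effect (d = 0.26): n per group = 2(z_{α/2} + z_β)²/d² = 2(1.96 + 0.806)²/0.26² = 226.4 → 227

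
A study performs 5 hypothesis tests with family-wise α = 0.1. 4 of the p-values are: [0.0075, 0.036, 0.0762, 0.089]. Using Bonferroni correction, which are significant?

Bonferroni α = 0.1/5 = 0.02. Significant p-values: [0.0075]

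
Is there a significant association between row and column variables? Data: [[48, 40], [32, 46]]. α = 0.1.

χ² = 3.027. df = 1, critical = 2.706. Reject H₀. Variables are dependent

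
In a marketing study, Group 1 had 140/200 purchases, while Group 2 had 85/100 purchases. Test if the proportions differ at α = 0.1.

p̂₁ = 0.7, p̂₂ = 0.85, pooled p̂ = 0.75. z = -2.828. Critical: ±1.645. Reject H₀.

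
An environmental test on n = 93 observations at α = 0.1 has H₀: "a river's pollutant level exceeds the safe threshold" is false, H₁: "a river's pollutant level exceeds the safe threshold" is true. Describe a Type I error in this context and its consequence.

Type I error: rejecting H₀ when it is true — concluding that a river's pollutant level exceeds the safe threshold when in fact it is not. Consequence: shutting down a compliant factory unnecessarily.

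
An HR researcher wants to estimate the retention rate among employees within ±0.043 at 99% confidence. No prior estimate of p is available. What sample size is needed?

Conservative approach: use p = 0.5 (maximizes p(1-p) = 0.25). n = z²(0.25)/E² = 2.576²×0.25/0.043² = 897.2 → n = 898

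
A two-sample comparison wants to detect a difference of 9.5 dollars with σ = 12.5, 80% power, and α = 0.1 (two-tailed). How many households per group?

n per group = 2(z_α/2 + z_β)²σ²/d² = 2×(1.645 + 0.84)²×12.5²/9.5² = 21.4 → n = 22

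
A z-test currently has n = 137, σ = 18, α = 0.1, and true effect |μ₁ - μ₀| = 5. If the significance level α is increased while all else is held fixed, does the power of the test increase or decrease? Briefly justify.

Power increases: a larger α lowers the critical value, so more of the H₁ sampling distribution falls in the rejection region.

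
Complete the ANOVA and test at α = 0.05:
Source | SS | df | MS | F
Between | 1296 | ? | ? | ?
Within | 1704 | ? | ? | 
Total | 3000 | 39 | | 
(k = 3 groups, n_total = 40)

df_between = 2, df_within = 37. MS_between = 648.0, MS_within = 46.05. F = 14.07, F_crit ≈ 3.252. Reject H₀.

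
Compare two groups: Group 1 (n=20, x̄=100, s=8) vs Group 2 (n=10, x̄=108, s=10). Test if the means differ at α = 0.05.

Pooled sp = 8.69. t = -2.376, df = 28. Critical t = ±2.048. Reject H₀.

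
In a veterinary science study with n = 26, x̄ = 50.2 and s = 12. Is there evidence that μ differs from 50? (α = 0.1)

t = (x̄ - μ₀)/(s/√n) = (50.2 - 50)/(12/√26) = 0.085. df = 25, critical t = ±1.708. Fail to reject H₀.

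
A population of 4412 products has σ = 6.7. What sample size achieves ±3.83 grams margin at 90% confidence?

Without FPC: n₀ = (1.645×6.7/3.83)² = 8.281. With FPC: n = n₀N/(n₀+N-1) = 8.3 → n = 9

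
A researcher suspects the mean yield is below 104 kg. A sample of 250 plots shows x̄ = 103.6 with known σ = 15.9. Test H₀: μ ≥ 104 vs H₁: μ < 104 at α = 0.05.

z = -0.398. Critical value: -1.645. Fail to reject H₀.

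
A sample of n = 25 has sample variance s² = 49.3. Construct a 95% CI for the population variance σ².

df = 24. χ²_{0.025} = 39.364, χ²_{0.975} = 12.401. CI for σ² = ((n-1)s²/χ²_{α/2}, (n-1)s²/χ²_{1-α/2}) = (24·49.3/39.364, 24·49.3/12.401) = (30.06, 95.41)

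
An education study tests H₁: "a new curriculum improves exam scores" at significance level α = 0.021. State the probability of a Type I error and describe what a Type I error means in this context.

P(Type I error) = α = 0.021. A Type I error is rejecting H₀ when H₀ is actually true (false positive) — here, concluding that a new curriculum improves exam scores when in fact this is not the case. Consequence: adopting a curriculum that gives no real benefit — disruption for nothing.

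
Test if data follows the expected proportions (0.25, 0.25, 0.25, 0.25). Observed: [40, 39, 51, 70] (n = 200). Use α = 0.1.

Expected: [50.0, 50.0, 50.0, 50.0]. χ² = 12.44. df = 3, critical = 6.251. Reject H₀.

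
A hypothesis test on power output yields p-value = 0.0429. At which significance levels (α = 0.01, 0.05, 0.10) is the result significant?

p = 0.0429. Significant at: α = 0.05, 0.1.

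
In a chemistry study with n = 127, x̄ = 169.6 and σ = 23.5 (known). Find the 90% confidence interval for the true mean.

CI = x̄ ± z*(σ/√n) = 169.6 ± 1.645(23.5/√127) = 169.6 ± 3.43 = (166.17, 173.03)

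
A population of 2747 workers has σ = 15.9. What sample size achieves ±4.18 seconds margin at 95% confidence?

Without FPC: n₀ = (1.96×15.9/4.18)² = 55.585. With FPC: n = n₀N/(n₀+N-1) = 54.5 → n = 55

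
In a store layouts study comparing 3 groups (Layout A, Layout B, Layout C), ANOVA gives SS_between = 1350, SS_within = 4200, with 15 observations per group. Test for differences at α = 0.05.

df_between = 2, df_within = 42. F = MS_between/MS_within = 675.0/100.0 = 6.75. F_crit ≈ 3.22. Reject H₀. At least one mean differs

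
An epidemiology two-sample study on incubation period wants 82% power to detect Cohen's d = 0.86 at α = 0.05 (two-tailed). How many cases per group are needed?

z_{α/2} = 1.96, z_β = Φ⁻¹(0.82) = 0.915. For large effect (d = 0.86): n per group = 2(z_{α/2} + z_β)²/d² = 2(1.96 + 0.915)²/0.86² = 22.4 → 23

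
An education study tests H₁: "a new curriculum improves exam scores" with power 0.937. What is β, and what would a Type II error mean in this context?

β = 1 - power = 1 - 0.937 = 0.063. A Type II error is failing to reject H₀ when H₀ is false (false negative) — here, failing to conclude that a new curriculum improves exam scores when in fact it is true. Consequence: keeping the old curriculum when the new one would have helped students.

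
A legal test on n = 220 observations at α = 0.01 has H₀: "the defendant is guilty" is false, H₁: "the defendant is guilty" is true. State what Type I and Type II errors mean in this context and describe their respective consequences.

Type I (false positive): concluding that the defendant is guilty when it is not — convicting an innocent person. Type II (false negative): failing to conclude that the defendant is guilty when it is — acquitting a guilty person. Which is costlier depends on domain priorities and is a judgement call rather than a statistical fact.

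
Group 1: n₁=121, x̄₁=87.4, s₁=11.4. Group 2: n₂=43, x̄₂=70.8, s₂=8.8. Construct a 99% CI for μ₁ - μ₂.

Difference = 16.6. SE = √(11.4²/121 + 8.8²/43) = 1.696. CI = (12.23, 20.97)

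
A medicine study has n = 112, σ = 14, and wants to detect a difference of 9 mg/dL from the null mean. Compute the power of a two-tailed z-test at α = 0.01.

SE = σ/√n = 14/√112 = 1.323. Non-centrality λ = d/SE = 9/1.323 = 6.803. Power ≈ Φ(λ - z_{α/2}) = Φ(6.803 - 2.576) = Φ(4.227) = 1.0.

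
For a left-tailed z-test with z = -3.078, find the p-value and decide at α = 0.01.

p = P(Z < -3.078) = Φ(-3.078) ≈ 0.001. Since p < 0.01, reject H₀ (significant) at α = 0.01.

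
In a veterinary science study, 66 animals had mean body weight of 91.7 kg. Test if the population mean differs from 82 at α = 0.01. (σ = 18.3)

z = (x̄ - μ₀)/(σ/√n) = (91.7 - 82)/(18.3/√66) = 4.306. Critical value: ±2.576. Since |4.306| > 2.576, Reject H₀.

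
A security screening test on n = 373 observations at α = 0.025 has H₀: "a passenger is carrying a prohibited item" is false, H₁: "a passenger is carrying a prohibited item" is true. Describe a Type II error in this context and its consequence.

Type II error: failing to reject H₀ when it is false — concluding that a passenger is carrying a prohibited item is not supported when in fact it is. Consequence: letting a prohibited item through — security breach.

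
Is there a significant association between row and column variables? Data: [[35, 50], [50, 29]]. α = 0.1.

χ² = 8.021. df = 1, critical = 2.706. Reject H₀. Variables are dependent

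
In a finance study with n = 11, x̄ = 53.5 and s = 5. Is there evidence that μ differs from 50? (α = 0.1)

t = (x̄ - μ₀)/(s/√n) = (53.5 - 50)/(5/√11) = 2.322. df = 10, critical t = ±1.812. Reject H₀.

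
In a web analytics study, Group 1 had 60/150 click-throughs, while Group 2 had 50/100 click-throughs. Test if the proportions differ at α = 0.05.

p̂₁ = 0.4, p̂₂ = 0.5, pooled p̂ = 0.44. z = -1.56. Critical: ±1.96. Fail to reject H₀.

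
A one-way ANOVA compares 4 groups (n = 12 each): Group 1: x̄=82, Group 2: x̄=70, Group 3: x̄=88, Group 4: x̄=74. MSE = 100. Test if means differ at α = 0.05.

Grand mean = 78.5. SS_between = 2340.0, MS_between = 780.0. F = 7.8, F_crit ≈ 2.816. Reject H₀.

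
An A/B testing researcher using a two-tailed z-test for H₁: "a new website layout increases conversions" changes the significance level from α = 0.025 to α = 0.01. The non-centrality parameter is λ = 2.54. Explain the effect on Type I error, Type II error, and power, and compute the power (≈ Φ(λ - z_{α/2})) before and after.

Decreasing α from 0.025 to 0.01:
• Type I error rate decreases (α is the Type I rate by definition).
• Critical value moves from z_{α/2} = 2.241 to 2.576, so power = Φ(λ - z_{α/2}) goes from Φ(2.54 - 2.241) = 0.618 to Φ(2.54 - 2.576) = 0.486.
• Type II error rate β = 1 - power therefore increases (0.382 → 0.514).
Appropriate when false positives are costly — here, rolling out a layout that doesn't actually help — wasted engineering effort.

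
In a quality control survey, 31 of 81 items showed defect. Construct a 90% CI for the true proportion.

p̂ = 0.383. CI = p̂ ± z*√(p̂(1-p̂)/n) = (0.294, 0.472)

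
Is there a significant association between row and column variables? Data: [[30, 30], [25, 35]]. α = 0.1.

χ² = 0.839. df = 1, critical = 2.706. Fail to reject H₀. No evidence of dependence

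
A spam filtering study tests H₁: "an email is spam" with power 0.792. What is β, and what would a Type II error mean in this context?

β = 1 - power = 1 - 0.792 = 0.208. A Type II error is failing to reject H₀ when H₀ is false (false negative) — here, failing to conclude that an email is spam when in fact it is true. Consequence: a spam email lands in the inbox.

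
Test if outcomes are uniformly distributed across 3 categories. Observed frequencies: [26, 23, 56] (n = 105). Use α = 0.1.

Expected = 35 each. χ² = Σ(O-E)²/E = 19.029. df = 2, critical value = 4.605. Reject H₀.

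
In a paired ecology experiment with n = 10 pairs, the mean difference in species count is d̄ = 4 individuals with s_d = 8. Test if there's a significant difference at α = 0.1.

t = d̄/(s_d/√n) = 4/(8/√10) = 1.581. df = 9, critical t = ±1.833. Fail to reject H₀.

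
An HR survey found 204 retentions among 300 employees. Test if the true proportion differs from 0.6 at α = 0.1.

p̂ = 0.68, p₀ = 0.6. z = (p̂ - p₀)/√(p₀(1-p₀)/n) = 2.828. Critical: ±1.645. Reject H₀.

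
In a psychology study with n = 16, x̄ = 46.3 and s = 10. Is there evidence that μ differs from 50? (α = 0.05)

t = (x̄ - μ₀)/(s/√n) = (46.3 - 50)/(10/√16) = -1.48. df = 15, critical t = ±2.131. Fail to reject H₀.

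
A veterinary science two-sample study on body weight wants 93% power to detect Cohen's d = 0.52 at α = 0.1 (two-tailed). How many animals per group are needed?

z_{α/2} = 1.645, z_β = Φ⁻¹(0.93) = 1.476. For medium effect (d = 0.52): n per group = 2(z_{α/2} + z_β)²/d² = 2(1.645 + 1.476)²/0.52² = 72.05 → 73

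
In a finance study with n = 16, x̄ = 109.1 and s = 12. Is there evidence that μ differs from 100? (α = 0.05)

t = (x̄ - μ₀)/(s/√n) = (109.1 - 100)/(12/√16) = 3.033. df = 15, critical t = ±2.131. Reject H₀.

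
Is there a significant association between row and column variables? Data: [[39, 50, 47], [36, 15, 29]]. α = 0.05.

χ² = 9.338. df = 2, critical = 5.991. Reject H₀. Variables are dependent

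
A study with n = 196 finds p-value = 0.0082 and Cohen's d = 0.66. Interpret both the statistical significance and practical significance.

Statistically significant (p = 0.0082 < 0.05). Cohen's d = 0.66 indicates a medium effect size. Both statistical and practical significance should be considered.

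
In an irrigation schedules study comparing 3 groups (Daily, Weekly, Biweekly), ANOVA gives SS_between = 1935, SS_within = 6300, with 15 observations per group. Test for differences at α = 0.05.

df_between = 2, df_within = 42. F = MS_between/MS_within = 967.5/150.0 = 6.45. F_crit ≈ 3.22. Reject H₀. At least one mean differs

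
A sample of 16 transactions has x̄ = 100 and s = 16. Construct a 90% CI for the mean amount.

CI = x̄ ± t*(s/√n) = 100 ± 1.753(16/√16) = (92.99, 107.01)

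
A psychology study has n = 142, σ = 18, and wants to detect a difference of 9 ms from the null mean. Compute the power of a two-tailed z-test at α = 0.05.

SE = σ/√n = 18/√142 = 1.511. Non-centrality λ = d/SE = 9/1.511 = 5.958. Power ≈ Φ(λ - z_{α/2}) = Φ(5.958 - 1.96) = Φ(3.998) = 1.0.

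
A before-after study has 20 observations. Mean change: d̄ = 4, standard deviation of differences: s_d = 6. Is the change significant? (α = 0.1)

t = d̄/(s_d/√n) = 4/(6/√20) = 2.981. df = 19, critical t = ±1.729. Reject H₀.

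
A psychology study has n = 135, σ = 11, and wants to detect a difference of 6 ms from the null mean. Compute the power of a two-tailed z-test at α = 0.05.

SE = σ/√n = 11/√135 = 0.947. Non-centrality λ = d/SE = 6/0.947 = 6.338. Power ≈ Φ(λ - z_{α/2}) = Φ(6.338 - 1.96) = Φ(4.378) = 1.0.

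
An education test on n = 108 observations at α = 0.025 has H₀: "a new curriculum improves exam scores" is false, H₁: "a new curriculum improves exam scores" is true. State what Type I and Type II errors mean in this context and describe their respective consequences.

Type I (false positive): concluding that a new curriculum improves exam scores when it is not — adopting a curriculum that gives no real benefit — disruption for nothing. Type II (false negative): failing to conclude that a new curriculum improves exam scores when it is — keeping the old curriculum when the new one would have helped students. Which is costlier depends on domain priorities and is a judgement call rather than a statistical fact.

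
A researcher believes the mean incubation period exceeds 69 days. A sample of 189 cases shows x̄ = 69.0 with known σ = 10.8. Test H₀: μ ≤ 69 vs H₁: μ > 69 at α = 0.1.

z = 0.0. Critical value: 1.28. Fail to reject H₀.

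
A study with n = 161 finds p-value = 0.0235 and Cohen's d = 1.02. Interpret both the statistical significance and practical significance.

Statistically significant (p = 0.0235 < 0.05). Cohen's d = 1.02 indicates a large effect size. Both statistical and practical significance should be considered.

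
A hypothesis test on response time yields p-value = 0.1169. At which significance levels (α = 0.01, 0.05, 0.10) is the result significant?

p = 0.1169. Not significant at any of the given levels.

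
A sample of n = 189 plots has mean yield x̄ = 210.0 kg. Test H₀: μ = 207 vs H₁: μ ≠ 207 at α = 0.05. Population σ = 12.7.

z = (x̄ - μ₀)/(σ/√n) = (210.0 - 207)/(12.7/√189) = 3.247. Critical value: ±1.96. Since |3.247| > 1.96, Reject H₀.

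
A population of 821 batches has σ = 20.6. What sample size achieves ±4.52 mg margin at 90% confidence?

Without FPC: n₀ = (1.645×20.6/4.52)² = 56.207. With FPC: n = n₀N/(n₀+N-1) = 52.7 → n = 53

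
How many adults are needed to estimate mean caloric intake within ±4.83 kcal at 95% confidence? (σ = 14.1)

n = (z*σ/E)² = (1.96×14.1/4.83)² = 32.7 → n = 33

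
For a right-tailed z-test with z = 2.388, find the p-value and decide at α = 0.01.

p = P(Z > 2.388) = 1 - Φ(2.388) ≈ 0.0085. Since p < 0.01, reject H₀ (significant) at α = 0.01.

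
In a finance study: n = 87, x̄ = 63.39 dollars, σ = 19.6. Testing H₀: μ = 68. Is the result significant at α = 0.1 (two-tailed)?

z = (63.39 - 68)/(19.6/√87) = -2.194. Since |z| > 1.645, significant at α = 0.1.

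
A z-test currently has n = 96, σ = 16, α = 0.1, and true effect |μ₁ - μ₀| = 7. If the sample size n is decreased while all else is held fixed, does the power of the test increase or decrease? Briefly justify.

Power decreases: a smaller n inflates the standard error σ/√n, pulling the sampling distribution under H₁ back toward the critical value.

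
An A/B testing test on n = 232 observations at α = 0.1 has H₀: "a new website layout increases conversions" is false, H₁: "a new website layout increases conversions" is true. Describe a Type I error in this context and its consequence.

Type I error: rejecting H₀ when it is true — concluding that a new website layout increases conversions when in fact it is not. Consequence: rolling out a layout that doesn't actually help — wasted engineering effort.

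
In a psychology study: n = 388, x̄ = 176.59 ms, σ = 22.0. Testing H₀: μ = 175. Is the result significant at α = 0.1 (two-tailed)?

z = (176.59 - 175)/(22.0/√388) = 1.424. Since |z| ≤ 1.645, not significant at α = 0.1.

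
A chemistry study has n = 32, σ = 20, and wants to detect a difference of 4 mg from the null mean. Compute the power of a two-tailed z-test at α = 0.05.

SE = σ/√n = 20/√32 = 3.536. Non-centrality λ = d/SE = 4/3.536 = 1.131. Power ≈ Φ(λ - z_{α/2}) = Φ(1.131 - 1.96) = Φ(-0.829) = 0.204.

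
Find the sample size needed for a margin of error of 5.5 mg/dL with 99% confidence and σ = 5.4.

n = (z*σ/E)² = (2.576×5.4/5.5)² = 6.4 → n = 7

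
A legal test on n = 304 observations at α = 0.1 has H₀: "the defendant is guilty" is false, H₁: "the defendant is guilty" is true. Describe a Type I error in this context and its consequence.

Type I error: rejecting H₀ when it is true — concluding that the defendant is guilty when in fact it is not. Consequence: convicting an innocent person.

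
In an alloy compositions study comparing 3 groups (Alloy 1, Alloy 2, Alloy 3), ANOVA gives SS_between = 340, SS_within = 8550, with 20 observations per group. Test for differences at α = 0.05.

df_between = 2, df_within = 57. F = MS_between/MS_within = 170.0/150.0 = 1.133. F_crit ≈ 3.159. Fail to reject H₀.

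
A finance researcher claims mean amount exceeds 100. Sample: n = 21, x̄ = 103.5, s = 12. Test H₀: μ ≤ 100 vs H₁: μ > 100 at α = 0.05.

t = (103.5 - 100)/(12/√21) = 1.337, df = 20. Critical t = 1.725. Fail to reject H₀.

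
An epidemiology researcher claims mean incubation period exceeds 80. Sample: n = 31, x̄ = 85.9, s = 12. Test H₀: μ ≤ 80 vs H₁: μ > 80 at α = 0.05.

t = (85.9 - 80)/(12/√31) = 2.737, df = 30. Critical t = 1.697. Reject H₀.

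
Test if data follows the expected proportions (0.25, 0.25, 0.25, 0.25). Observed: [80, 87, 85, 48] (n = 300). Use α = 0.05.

Expected: [75.0, 75.0, 75.0, 75.0]. χ² = 13.307. df = 3, critical = 7.815. Reject H₀.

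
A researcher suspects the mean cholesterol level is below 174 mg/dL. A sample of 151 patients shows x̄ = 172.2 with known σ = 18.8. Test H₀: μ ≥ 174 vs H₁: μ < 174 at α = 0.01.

z = -1.177. Critical value: -2.33. Fail to reject H₀.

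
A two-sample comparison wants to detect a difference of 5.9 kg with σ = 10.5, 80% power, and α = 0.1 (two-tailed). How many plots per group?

n per group = 2(z_α/2 + z_β)²σ²/d² = 2×(1.645 + 0.84)²×10.5²/5.9² = 39.1 → n = 40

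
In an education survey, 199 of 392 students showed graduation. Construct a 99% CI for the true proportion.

p̂ = 0.508. CI = p̂ ± z*√(p̂(1-p̂)/n) = (0.443, 0.573)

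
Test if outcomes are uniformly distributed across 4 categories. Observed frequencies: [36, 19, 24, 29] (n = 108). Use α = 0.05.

Expected = 27 each. χ² = Σ(O-E)²/E = 5.852. df = 3, critical value = 7.815. Fail to reject H₀.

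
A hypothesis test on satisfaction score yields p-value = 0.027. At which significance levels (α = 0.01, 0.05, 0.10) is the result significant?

p = 0.027. Significant at: α = 0.05, 0.1.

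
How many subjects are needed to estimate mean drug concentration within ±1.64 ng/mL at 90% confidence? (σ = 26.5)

n = (z*σ/E)² = (1.645×26.5/1.64)² = 706.5 → n = 707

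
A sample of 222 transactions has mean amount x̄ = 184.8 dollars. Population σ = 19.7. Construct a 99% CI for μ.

CI = x̄ ± z*(σ/√n) = 184.8 ± 2.576(19.7/√222) = 184.8 ± 3.41 = (181.39, 188.21)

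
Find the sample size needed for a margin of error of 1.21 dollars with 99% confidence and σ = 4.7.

n = (z*σ/E)² = (2.576×4.7/1.21)² = 100.1 → n = 101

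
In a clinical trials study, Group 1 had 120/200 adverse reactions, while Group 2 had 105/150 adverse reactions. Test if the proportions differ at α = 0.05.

p̂₁ = 0.6, p̂₂ = 0.7, pooled p̂ = 0.643. z = -1.932. Critical: ±1.96. Fail to reject H₀.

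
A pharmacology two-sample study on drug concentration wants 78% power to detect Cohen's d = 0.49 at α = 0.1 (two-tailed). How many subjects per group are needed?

z_{α/2} = 1.645, z_β = Φ⁻¹(0.78) = 0.772. For small effect (d = 0.49): n per group = 2(z_{α/2} + z_β)²/d² = 2(1.645 + 0.772)²/0.49² = 48.7 → 49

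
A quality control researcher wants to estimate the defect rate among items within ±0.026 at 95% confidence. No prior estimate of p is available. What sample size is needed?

Conservative approach: use p = 0.5 (maximizes p(1-p) = 0.25). n = z²(0.25)/E² = 1.96²×0.25/0.026² = 1420.7 → n = 1421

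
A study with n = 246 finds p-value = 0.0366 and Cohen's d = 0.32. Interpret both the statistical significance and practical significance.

Statistically significant (p = 0.0366 < 0.05). Cohen's d = 0.32 indicates a small effect size. Both statistical and practical significance should be considered.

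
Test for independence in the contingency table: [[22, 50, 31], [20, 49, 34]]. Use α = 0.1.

χ² = 0.244. df = 2, critical = 4.605. Fail to reject H₀. No evidence of dependence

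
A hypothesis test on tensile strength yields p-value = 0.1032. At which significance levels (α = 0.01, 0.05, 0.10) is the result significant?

p = 0.1032. Not significant at any of the given levels.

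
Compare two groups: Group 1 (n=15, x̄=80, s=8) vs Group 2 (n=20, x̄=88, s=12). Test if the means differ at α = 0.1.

Pooled sp = 10.49. t = -2.233, df = 33. Critical t = ±1.692. Reject H₀.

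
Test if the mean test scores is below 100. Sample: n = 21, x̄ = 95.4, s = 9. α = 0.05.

t = (95.4 - 100)/(9/√21) = -2.342, df = 20. Critical t = -1.725. Reject H₀.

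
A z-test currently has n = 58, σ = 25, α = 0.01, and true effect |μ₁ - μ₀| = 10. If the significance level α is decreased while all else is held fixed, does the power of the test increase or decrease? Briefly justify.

Power decreases: a smaller α raises the critical value, so less of the H₁ sampling distribution falls in the rejection region.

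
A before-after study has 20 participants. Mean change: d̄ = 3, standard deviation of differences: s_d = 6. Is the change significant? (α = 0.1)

t = d̄/(s_d/√n) = 3/(6/√20) = 2.236. df = 19, critical t = ±1.729. Reject H₀.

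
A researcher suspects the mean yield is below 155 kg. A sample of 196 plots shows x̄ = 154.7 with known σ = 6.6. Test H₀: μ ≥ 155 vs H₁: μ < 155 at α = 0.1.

z = -0.636. Critical value: -1.28. Fail to reject H₀.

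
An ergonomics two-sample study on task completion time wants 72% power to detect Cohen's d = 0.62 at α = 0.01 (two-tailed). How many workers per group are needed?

z_{α/2} = 2.576, z_β = Φ⁻¹(0.72) = 0.583. For medium effect (d = 0.62): n per group = 2(z_{α/2} + z_β)²/d² = 2(2.576 + 0.583)²/0.62² = 51.9 → 52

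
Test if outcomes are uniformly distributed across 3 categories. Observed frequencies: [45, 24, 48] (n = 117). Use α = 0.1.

Expected = 39 each. χ² = Σ(O-E)²/E = 8.769. df = 2, critical value = 4.605. Reject H₀.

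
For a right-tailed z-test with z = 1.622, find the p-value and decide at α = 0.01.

p = P(Z > 1.622) = 1 - Φ(1.622) ≈ 0.0524. Since p ≥ 0.01, fail to reject H₀ (not significant) at α = 0.01.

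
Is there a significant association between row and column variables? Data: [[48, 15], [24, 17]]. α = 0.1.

χ² = 3.634. df = 1, critical = 2.706. Reject H₀. Variables are dependent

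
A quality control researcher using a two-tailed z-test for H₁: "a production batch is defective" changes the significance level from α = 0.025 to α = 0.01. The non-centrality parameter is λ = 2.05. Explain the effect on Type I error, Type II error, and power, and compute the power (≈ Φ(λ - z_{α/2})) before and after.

Decreasing α from 0.025 to 0.01:
• Type I error rate decreases (α is the Type I rate by definition).
• Critical value moves from z_{α/2} = 2.241 to 2.576, so power = Φ(λ - z_{α/2}) goes from Φ(2.05 - 2.241) = 0.424 to Φ(2.05 - 2.576) = 0.299.
• Type II error rate β = 1 - power therefore increases (0.576 → 0.701).
Appropriate when false positives are costly — here, scrapping a good batch — wasted material and cost for no reason.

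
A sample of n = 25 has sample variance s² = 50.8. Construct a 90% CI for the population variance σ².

df = 24. χ²_{0.05} = 36.415, χ²_{0.95} = 13.848. CI for σ² = ((n-1)s²/χ²_{α/2}, (n-1)s²/χ²_{1-α/2}) = (24·50.8/36.415, 24·50.8/13.848) = (33.48, 88.04)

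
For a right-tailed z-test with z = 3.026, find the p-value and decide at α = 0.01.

p = P(Z > 3.026) = 1 - Φ(3.026) ≈ 0.0012. Since p < 0.01, reject H₀ (significant) at α = 0.01.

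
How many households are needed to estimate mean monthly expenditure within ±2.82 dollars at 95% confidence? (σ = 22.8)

n = (z*σ/E)² = (1.96×22.8/2.82)² = 251.1 → n = 252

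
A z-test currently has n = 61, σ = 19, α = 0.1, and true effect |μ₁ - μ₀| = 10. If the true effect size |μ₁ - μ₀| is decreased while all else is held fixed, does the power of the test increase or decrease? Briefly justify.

Power decreases: a smaller true effect decreases the non-centrality λ = |μ₁ - μ₀|/(σ/√n).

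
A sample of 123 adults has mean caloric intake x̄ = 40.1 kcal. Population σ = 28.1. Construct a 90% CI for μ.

CI = x̄ ± z*(σ/√n) = 40.1 ± 1.645(28.1/√123) = 40.1 ± 4.17 = (35.93, 44.27)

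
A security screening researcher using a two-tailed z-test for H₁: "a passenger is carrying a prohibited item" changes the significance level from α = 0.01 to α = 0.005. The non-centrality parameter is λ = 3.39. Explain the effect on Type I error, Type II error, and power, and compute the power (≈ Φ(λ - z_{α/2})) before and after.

Decreasing α from 0.01 to 0.005:
• Type I error rate decreases (α is the Type I rate by definition).
• Critical value moves from z_{α/2} = 2.576 to 2.807, so power = Φ(λ - z_{α/2}) goes from Φ(3.39 - 2.576) = 0.792 to Φ(3.39 - 2.807) = 0.72.
• Type II error rate β = 1 - power therefore increases (0.208 → 0.28).
Appropriate when false positives are costly — here, detaining an innocent passenger — delay and inconvenience.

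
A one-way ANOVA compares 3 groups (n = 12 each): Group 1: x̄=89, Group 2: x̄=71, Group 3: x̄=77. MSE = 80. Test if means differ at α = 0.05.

Grand mean = 79.0. SS_between = 2016.0, MS_between = 1008.0. F = 12.6, F_crit ≈ 3.285. Reject H₀.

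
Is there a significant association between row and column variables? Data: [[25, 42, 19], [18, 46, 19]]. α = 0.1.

χ² = 1.268. df = 2, critical = 4.605. Fail to reject H₀. No evidence of dependence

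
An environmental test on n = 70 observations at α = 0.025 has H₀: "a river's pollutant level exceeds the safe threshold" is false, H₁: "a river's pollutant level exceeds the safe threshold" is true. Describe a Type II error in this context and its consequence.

Type II error: failing to reject H₀ when it is false — concluding that a river's pollutant level exceeds the safe threshold is not supported when in fact it is. Consequence: allowing unsafe pollution to continue.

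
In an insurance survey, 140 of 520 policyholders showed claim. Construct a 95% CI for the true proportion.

p̂ = 0.269. CI = p̂ ± z*√(p̂(1-p̂)/n) = (0.231, 0.307)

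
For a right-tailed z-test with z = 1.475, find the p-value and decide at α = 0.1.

p = P(Z > 1.475) = 1 - Φ(1.475) ≈ 0.0701. Since p < 0.1, reject H₀ (significant) at α = 0.1.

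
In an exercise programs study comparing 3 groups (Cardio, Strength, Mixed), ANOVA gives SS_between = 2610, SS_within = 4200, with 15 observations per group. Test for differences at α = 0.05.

df_between = 2, df_within = 42. F = MS_between/MS_within = 1305.0/100.0 = 13.05. F_crit ≈ 3.22. Reject H₀. At least one mean differs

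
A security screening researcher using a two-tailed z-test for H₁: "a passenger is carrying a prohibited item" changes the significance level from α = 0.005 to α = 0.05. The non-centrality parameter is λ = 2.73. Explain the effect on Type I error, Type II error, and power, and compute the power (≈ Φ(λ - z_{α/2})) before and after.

Increasing α from 0.005 to 0.05:
• Type I error rate increases (α is the Type I rate by definition).
• Critical value moves from z_{α/2} = 2.807 to 1.96, so power = Φ(λ - z_{α/2}) goes from Φ(2.73 - 2.807) = 0.469 to Φ(2.73 - 1.96) = 0.779.
• Type II error rate β = 1 - power therefore decreases (0.531 → 0.221).
Appropriate when false negatives are costly — here, letting a prohibited item through — security breach.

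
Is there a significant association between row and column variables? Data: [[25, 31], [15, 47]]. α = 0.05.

χ² = 5.491. df = 1, critical = 3.841. Reject H₀. Variables are dependent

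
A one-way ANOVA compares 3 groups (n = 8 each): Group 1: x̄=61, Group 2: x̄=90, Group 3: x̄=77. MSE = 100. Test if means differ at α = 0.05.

Grand mean = 76.0. SS_between = 3376.0, MS_between = 1688.0. F = 16.88, F_crit ≈ 3.467. Reject H₀.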